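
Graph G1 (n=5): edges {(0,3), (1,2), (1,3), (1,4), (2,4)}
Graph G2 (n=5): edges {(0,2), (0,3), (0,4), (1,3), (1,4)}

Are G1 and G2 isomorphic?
No, not isomorphic

The graphs are NOT isomorphic.

Counting triangles (3-cliques): G1 has 1, G2 has 0.
Triangle count is an isomorphism invariant, so differing triangle counts rule out isomorphism.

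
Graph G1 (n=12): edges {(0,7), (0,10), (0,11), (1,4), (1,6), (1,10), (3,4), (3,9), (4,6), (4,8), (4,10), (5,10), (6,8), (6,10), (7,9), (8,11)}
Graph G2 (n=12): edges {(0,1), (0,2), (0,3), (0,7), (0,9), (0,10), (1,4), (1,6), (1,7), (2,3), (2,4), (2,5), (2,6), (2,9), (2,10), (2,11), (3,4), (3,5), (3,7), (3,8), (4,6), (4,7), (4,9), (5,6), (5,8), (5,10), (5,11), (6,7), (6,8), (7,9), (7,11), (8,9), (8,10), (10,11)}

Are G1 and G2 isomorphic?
No, not isomorphic

The graphs are NOT isomorphic.

Degrees in G1: deg(0)=3, deg(1)=3, deg(2)=0, deg(3)=2, deg(4)=5, deg(5)=1, deg(6)=4, deg(7)=2, deg(8)=3, deg(9)=2, deg(10)=5, deg(11)=2.
Sorted degree sequence of G1: [5, 5, 4, 3, 3, 3, 2, 2, 2, 2, 1, 0].
Degrees in G2: deg(0)=6, deg(1)=4, deg(2)=8, deg(3)=6, deg(4)=6, deg(5)=6, deg(6)=6, deg(7)=7, deg(8)=5, deg(9)=5, deg(10)=5, deg(11)=4.
Sorted degree sequence of G2: [8, 7, 6, 6, 6, 6, 6, 5, 5, 5, 4, 4].
The (sorted) degree sequence is an isomorphism invariant, so since G1 and G2 have different degree sequences they cannot be isomorphic.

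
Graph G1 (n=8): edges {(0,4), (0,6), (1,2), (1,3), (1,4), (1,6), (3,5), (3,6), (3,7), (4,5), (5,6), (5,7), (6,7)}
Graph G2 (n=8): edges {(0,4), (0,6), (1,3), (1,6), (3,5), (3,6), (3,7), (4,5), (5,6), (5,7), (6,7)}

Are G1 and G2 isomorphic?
No, not isomorphic

The graphs are NOT isomorphic.

Counting edges: G1 has 13 edge(s); G2 has 11 edge(s).
Edge count is an isomorphism invariant (a bijection on vertices induces a bijection on edges), so differing edge counts rule out isomorphism.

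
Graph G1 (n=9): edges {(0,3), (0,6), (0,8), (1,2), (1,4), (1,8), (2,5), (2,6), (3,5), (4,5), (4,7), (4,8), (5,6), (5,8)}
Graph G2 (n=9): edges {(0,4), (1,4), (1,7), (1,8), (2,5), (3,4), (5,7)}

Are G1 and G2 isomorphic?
No, not isomorphic

The graphs are NOT isomorphic.

Connected components of G1: 1 component(s) with vertex sets [[0, 1, 2, 3, 4, 5, 6, 7, 8]], sizes [9].
Connected components of G2: 2 component(s) with vertex sets [[6], [0, 1, 2, 3, 4, 5, 7, 8]], sizes [1, 8].
The number of connected components (and the multiset of component sizes) is an isomorphism invariant — an isomorphism maps each component of G1 bijectively onto a component of G2. Since G1 has 1 component(s) and G2 has 2, they cannot be isomorphic.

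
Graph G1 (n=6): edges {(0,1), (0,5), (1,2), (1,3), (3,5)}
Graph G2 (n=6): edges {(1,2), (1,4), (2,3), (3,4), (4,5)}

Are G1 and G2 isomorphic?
Yes, isomorphic

The graphs are isomorphic.
One valid mapping φ: V(G1) → V(G2): 0→3, 1→4, 2→5, 3→1, 4→0, 5→2

Verify φ preserves adjacency — for each edge of G1, its image is an edge of G2:
  (0,1) → (φ(0),φ(1)) = (3,4) ∈ E(G2) ✓
  (0,5) → (φ(0),φ(5)) = (2,3) ∈ E(G2) ✓
  (1,2) → (φ(1),φ(2)) = (4,5) ∈ E(G2) ✓
  (1,3) → (φ(1),φ(3)) = (1,4) ∈ E(G2) ✓
  (3,5) → (φ(3),φ(5)) = (1,2) ∈ E(G2) ✓
All 5 edges of G1 map to edges of G2, and |E(G1)| = |E(G2)| = 5, so φ is a bijection on edges as well as vertices. Hence G1 ≅ G2.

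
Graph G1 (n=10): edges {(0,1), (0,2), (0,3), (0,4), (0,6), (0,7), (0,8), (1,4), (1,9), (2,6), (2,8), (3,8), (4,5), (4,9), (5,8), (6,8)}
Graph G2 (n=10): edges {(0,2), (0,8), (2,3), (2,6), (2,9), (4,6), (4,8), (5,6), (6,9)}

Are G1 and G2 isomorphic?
No, not isomorphic

The graphs are NOT isomorphic.

Connected components of G1: 1 component(s) with vertex sets [[0, 1, 2, 3, 4, 5, 6, 7, 8, 9]], sizes [10].
Connected components of G2: 3 component(s) with vertex sets [[1], [7], [0, 2, 3, 4, 5, 6, 8, 9]], sizes [1, 1, 8].
The number of connected components (and the multiset of component sizes) is an isomorphism invariant — an isomorphism maps each component of G1 bijectively onto a component of G2. Since G1 has 1 component(s) and G2 has 3, they cannot be isomorphic.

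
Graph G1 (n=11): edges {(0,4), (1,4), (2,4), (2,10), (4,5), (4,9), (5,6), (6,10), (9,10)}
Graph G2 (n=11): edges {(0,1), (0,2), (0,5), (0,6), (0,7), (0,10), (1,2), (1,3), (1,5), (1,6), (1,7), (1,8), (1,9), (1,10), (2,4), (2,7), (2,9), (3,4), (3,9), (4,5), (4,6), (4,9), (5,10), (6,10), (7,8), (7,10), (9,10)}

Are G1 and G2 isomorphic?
No, not isomorphic

The graphs are NOT isomorphic.

Counting triangles (3-cliques): G1 has 0, G2 has 19.
Triangle count is an isomorphism invariant, so differing triangle counts rule out isomorphism.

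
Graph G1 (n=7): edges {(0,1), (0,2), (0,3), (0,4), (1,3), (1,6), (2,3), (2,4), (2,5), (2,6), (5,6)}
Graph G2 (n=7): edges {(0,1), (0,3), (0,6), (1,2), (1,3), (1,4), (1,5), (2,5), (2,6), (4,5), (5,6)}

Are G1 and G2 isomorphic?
Yes, isomorphic

The graphs are isomorphic.
One valid mapping φ: V(G1) → V(G2): 0→5, 1→6, 2→1, 3→2, 4→4, 5→3, 6→0

Verify φ preserves adjacency — for each edge of G1, its image is an edge of G2:
  (0,1) → (φ(0),φ(1)) = (5,6) ∈ E(G2) ✓
  (0,2) → (φ(0),φ(2)) = (1,5) ∈ E(G2) ✓
  (0,3) → (φ(0),φ(3)) = (2,5) ∈ E(G2) ✓
  (0,4) → (φ(0),φ(4)) = (4,5) ∈ E(G2) ✓
  (1,3) → (φ(1),φ(3)) = (2,6) ∈ E(G2) ✓
  (1,6) → (φ(1),φ(6)) = (0,6) ∈ E(G2) ✓
  (2,3) → (φ(2),φ(3)) = (1,2) ∈ E(G2) ✓
  (2,4) → (φ(2),φ(4)) = (1,4) ∈ E(G2) ✓
  (2,5) → (φ(2),φ(5)) = (1,3) ∈ E(G2) ✓
  (2,6) → (φ(2),φ(6)) = (0,1) ∈ E(G2) ✓
  (5,6) → (φ(5),φ(6)) = (0,3) ∈ E(G2) ✓
All 11 edges of G1 map to edges of G2, and |E(G1)| = |E(G2)| = 11, so φ is a bijection on edges as well as vertices. Hence G1 ≅ G2.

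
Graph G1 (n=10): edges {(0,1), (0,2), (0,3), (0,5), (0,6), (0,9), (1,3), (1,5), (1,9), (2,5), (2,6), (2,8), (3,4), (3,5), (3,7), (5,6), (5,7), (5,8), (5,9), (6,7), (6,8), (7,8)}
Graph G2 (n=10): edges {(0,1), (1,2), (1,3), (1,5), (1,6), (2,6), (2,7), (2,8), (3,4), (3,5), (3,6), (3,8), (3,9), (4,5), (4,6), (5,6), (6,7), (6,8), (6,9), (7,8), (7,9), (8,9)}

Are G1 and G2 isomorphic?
Yes, isomorphic

The graphs are isomorphic.
One valid mapping φ: V(G1) → V(G2): 0→3, 1→5, 2→9, 3→1, 4→0, 5→6, 6→8, 7→2, 8→7, 9→4

Verify φ preserves adjacency — for each edge of G1, its image is an edge of G2:
  (0,1) → (φ(0),φ(1)) = (3,5) ∈ E(G2) ✓
  (0,2) → (φ(0),φ(2)) = (3,9) ∈ E(G2) ✓
  (0,3) → (φ(0),φ(3)) = (1,3) ∈ E(G2) ✓
  (0,5) → (φ(0),φ(5)) = (3,6) ∈ E(G2) ✓
  (0,6) → (φ(0),φ(6)) = (3,8) ∈ E(G2) ✓
  (0,9) → (φ(0),φ(9)) = (3,4) ∈ E(G2) ✓
  (1,3) → (φ(1),φ(3)) = (1,5) ∈ E(G2) ✓
  (1,5) → (φ(1),φ(5)) = (5,6) ∈ E(G2) ✓
  (1,9) → (φ(1),φ(9)) = (4,5) ∈ E(G2) ✓
  (2,5) → (φ(2),φ(5)) = (6,9) ∈ E(G2) ✓
  (2,6) → (φ(2),φ(6)) = (8,9) ∈ E(G2) ✓
  (2,8) → (φ(2),φ(8)) = (7,9) ∈ E(G2) ✓
  (3,4) → (φ(3),φ(4)) = (0,1) ∈ E(G2) ✓
  (3,5) → (φ(3),φ(5)) = (1,6) ∈ E(G2) ✓
  (3,7) → (φ(3),φ(7)) = (1,2) ∈ E(G2) ✓
  (5,6) → (φ(5),φ(6)) = (6,8) ∈ E(G2) ✓
  (5,7) → (φ(5),φ(7)) = (2,6) ∈ E(G2) ✓
  (5,8) → (φ(5),φ(8)) = (6,7) ∈ E(G2) ✓
  (5,9) → (φ(5),φ(9)) = (4,6) ∈ E(G2) ✓
  (6,7) → (φ(6),φ(7)) = (2,8) ∈ E(G2) ✓
  (6,8) → (φ(6),φ(8)) = (7,8) ∈ E(G2) ✓
  (7,8) → (φ(7),φ(8)) = (2,7) ∈ E(G2) ✓
All 22 edges of G1 map to edges of G2, and |E(G1)| = |E(G2)| = 22, so φ is a bijection on edges as well as vertices. Hence G1 ≅ G2.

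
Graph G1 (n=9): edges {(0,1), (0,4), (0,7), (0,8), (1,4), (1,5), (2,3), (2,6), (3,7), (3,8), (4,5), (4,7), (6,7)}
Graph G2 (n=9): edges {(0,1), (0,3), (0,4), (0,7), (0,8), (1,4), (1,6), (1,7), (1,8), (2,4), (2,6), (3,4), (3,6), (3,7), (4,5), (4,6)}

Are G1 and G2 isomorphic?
No, not isomorphic

The graphs are NOT isomorphic.

Degrees in G1: deg(0)=4, deg(1)=3, deg(2)=2, deg(3)=3, deg(4)=4, deg(5)=2, deg(6)=2, deg(7)=4, deg(8)=2.
Sorted degree sequence of G1: [4, 4, 4, 3, 3, 2, 2, 2, 2].
Degrees in G2: deg(0)=5, deg(1)=5, deg(2)=2, deg(3)=4, deg(4)=6, deg(5)=1, deg(6)=4, deg(7)=3, deg(8)=2.
Sorted degree sequence of G2: [6, 5, 5, 4, 4, 3, 2, 2, 1].
The (sorted) degree sequence is an isomorphism invariant, so since G1 and G2 have different degree sequences they cannot be isomorphic.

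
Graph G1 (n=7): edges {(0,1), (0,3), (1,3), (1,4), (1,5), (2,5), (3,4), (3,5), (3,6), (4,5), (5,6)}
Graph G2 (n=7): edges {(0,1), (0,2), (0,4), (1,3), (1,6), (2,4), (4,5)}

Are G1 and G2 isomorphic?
No, not isomorphic

The graphs are NOT isomorphic.

Counting triangles (3-cliques): G1 has 6, G2 has 1.
Triangle count is an isomorphism invariant, so differing triangle counts rule out isomorphism.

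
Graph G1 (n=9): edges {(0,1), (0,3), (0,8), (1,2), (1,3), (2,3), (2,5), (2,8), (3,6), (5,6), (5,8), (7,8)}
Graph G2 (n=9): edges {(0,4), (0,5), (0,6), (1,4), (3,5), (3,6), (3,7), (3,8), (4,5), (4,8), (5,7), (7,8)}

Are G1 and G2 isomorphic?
Yes, isomorphic

The graphs are isomorphic.
One valid mapping φ: V(G1) → V(G2): 0→8, 1→7, 2→5, 3→3, 4→2, 5→0, 6→6, 7→1, 8→4

Verify φ preserves adjacency — for each edge of G1, its image is an edge of G2:
  (0,1) → (φ(0),φ(1)) = (7,8) ∈ E(G2) ✓
  (0,3) → (φ(0),φ(3)) = (3,8) ∈ E(G2) ✓
  (0,8) → (φ(0),φ(8)) = (4,8) ∈ E(G2) ✓
  (1,2) → (φ(1),φ(2)) = (5,7) ∈ E(G2) ✓
  (1,3) → (φ(1),φ(3)) = (3,7) ∈ E(G2) ✓
  (2,3) → (φ(2),φ(3)) = (3,5) ∈ E(G2) ✓
  (2,5) → (φ(2),φ(5)) = (0,5) ∈ E(G2) ✓
  (2,8) → (φ(2),φ(8)) = (4,5) ∈ E(G2) ✓
  (3,6) → (φ(3),φ(6)) = (3,6) ∈ E(G2) ✓
  (5,6) → (φ(5),φ(6)) = (0,6) ∈ E(G2) ✓
  (5,8) → (φ(5),φ(8)) = (0,4) ∈ E(G2) ✓
  (7,8) → (φ(7),φ(8)) = (1,4) ∈ E(G2) ✓
All 12 edges of G1 map to edges of G2, and |E(G1)| = |E(G2)| = 12, so φ is a bijection on edges as well as vertices. Hence G1 ≅ G2.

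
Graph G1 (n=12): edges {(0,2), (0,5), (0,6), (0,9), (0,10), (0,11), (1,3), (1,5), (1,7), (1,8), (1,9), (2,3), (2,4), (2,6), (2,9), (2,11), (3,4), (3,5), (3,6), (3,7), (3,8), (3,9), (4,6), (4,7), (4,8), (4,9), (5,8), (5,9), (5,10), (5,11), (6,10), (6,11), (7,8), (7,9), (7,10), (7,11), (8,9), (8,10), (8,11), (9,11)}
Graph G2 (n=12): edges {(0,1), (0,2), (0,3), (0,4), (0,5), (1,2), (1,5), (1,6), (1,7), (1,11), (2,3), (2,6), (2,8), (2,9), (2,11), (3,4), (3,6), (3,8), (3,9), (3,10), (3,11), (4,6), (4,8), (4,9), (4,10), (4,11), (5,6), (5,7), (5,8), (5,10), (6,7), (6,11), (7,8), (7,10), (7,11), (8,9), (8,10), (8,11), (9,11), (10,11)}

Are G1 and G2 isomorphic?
Yes, isomorphic

The graphs are isomorphic.
One valid mapping φ: V(G1) → V(G2): 0→1, 1→9, 2→7, 3→8, 4→10, 5→2, 6→5, 7→4, 8→3, 9→11, 10→0, 11→6

Verify φ preserves adjacency — for each edge of G1, its image is an edge of G2:
  (0,2) → (φ(0),φ(2)) = (1,7) ∈ E(G2) ✓
  (0,5) → (φ(0),φ(5)) = (1,2) ∈ E(G2) ✓
  (0,6) → (φ(0),φ(6)) = (1,5) ∈ E(G2) ✓
  (0,9) → (φ(0),φ(9)) = (1,11) ∈ E(G2) ✓
  (0,10) → (φ(0),φ(10)) = (0,1) ∈ E(G2) ✓
  (0,11) → (φ(0),φ(11)) = (1,6) ∈ E(G2) ✓
  (1,3) → (φ(1),φ(3)) = (8,9) ∈ E(G2) ✓
  (1,5) → (φ(1),φ(5)) = (2,9) ∈ E(G2) ✓
  (1,7) → (φ(1),φ(7)) = (4,9) ∈ E(G2) ✓
  (1,8) → (φ(1),φ(8)) = (3,9) ∈ E(G2) ✓
  (1,9) → (φ(1),φ(9)) = (9,11) ∈ E(G2) ✓
  (2,3) → (φ(2),φ(3)) = (7,8) ∈ E(G2) ✓
  (2,4) → (φ(2),φ(4)) = (7,10) ∈ E(G2) ✓
  (2,6) → (φ(2),φ(6)) = (5,7) ∈ E(G2) ✓
  (2,9) → (φ(2),φ(9)) = (7,11) ∈ E(G2) ✓
  (2,11) → (φ(2),φ(11)) = (6,7) ∈ E(G2) ✓
  (3,4) → (φ(3),φ(4)) = (8,10) ∈ E(G2) ✓
  (3,5) → (φ(3),φ(5)) = (2,8) ∈ E(G2) ✓
  (3,6) → (φ(3),φ(6)) = (5,8) ∈ E(G2) ✓
  (3,7) → (φ(3),φ(7)) = (4,8) ∈ E(G2) ✓
  (3,8) → (φ(3),φ(8)) = (3,8) ∈ E(G2) ✓
  (3,9) → (φ(3),φ(9)) = (8,11) ∈ E(G2) ✓
  (4,6) → (φ(4),φ(6)) = (5,10) ∈ E(G2) ✓
  (4,7) → (φ(4),φ(7)) = (4,10) ∈ E(G2) ✓
  (4,8) → (φ(4),φ(8)) = (3,10) ∈ E(G2) ✓
  (4,9) → (φ(4),φ(9)) = (10,11) ∈ E(G2) ✓
  (5,8) → (φ(5),φ(8)) = (2,3) ∈ E(G2) ✓
  (5,9) → (φ(5),φ(9)) = (2,11) ∈ E(G2) ✓
  (5,10) → (φ(5),φ(10)) = (0,2) ∈ E(G2) ✓
  (5,11) → (φ(5),φ(11)) = (2,6) ∈ E(G2) ✓
  (6,10) → (φ(6),φ(10)) = (0,5) ∈ E(G2) ✓
  (6,11) → (φ(6),φ(11)) = (5,6) ∈ E(G2) ✓
  (7,8) → (φ(7),φ(8)) = (3,4) ∈ E(G2) ✓
  (7,9) → (φ(7),φ(9)) = (4,11) ∈ E(G2) ✓
  (7,10) → (φ(7),φ(10)) = (0,4) ∈ E(G2) ✓
  (7,11) → (φ(7),φ(11)) = (4,6) ∈ E(G2) ✓
  (8,9) → (φ(8),φ(9)) = (3,11) ∈ E(G2) ✓
  (8,10) → (φ(8),φ(10)) = (0,3) ∈ E(G2) ✓
  (8,11) → (φ(8),φ(11)) = (3,6) ∈ E(G2) ✓
  (9,11) → (φ(9),φ(11)) = (6,11) ∈ E(G2) ✓
All 40 edges of G1 map to edges of G2, and |E(G1)| = |E(G2)| = 40, so φ is a bijection on edges as well as vertices. Hence G1 ≅ G2.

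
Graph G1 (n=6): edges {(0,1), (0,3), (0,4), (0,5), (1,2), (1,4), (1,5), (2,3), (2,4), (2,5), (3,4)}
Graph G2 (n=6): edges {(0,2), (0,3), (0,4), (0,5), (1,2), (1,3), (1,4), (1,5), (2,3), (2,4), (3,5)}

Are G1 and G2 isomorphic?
Yes, isomorphic

The graphs are isomorphic.
One valid mapping φ: V(G1) → V(G2): 0→1, 1→2, 2→0, 3→5, 4→3, 5→4

Verify φ preserves adjacency — for each edge of G1, its image is an edge of G2:
  (0,1) → (φ(0),φ(1)) = (1,2) ∈ E(G2) ✓
  (0,3) → (φ(0),φ(3)) = (1,5) ∈ E(G2) ✓
  (0,4) → (φ(0),φ(4)) = (1,3) ∈ E(G2) ✓
  (0,5) → (φ(0),φ(5)) = (1,4) ∈ E(G2) ✓
  (1,2) → (φ(1),φ(2)) = (0,2) ∈ E(G2) ✓
  (1,4) → (φ(1),φ(4)) = (2,3) ∈ E(G2) ✓
  (1,5) → (φ(1),φ(5)) = (2,4) ∈ E(G2) ✓
  (2,3) → (φ(2),φ(3)) = (0,5) ∈ E(G2) ✓
  (2,4) → (φ(2),φ(4)) = (0,3) ∈ E(G2) ✓
  (2,5) → (φ(2),φ(5)) = (0,4) ∈ E(G2) ✓
  (3,4) → (φ(3),φ(4)) = (3,5) ∈ E(G2) ✓
All 11 edges of G1 map to edges of G2, and |E(G1)| = |E(G2)| = 11, so φ is a bijection on edges as well as vertices. Hence G1 ≅ G2.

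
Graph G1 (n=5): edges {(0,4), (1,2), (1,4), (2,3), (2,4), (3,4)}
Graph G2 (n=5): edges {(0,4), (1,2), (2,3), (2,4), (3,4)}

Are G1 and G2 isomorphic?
No, not isomorphic

The graphs are NOT isomorphic.

Counting edges: G1 has 6 edge(s); G2 has 5 edge(s).
Edge count is an isomorphism invariant (a bijection on vertices induces a bijection on edges), so differing edge counts rule out isomorphism.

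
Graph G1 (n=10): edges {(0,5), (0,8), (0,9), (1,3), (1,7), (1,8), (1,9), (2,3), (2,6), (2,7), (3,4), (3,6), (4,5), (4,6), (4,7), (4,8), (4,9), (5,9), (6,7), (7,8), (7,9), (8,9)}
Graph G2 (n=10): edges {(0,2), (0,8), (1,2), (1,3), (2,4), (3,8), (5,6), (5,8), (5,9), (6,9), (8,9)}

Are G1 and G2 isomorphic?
No, not isomorphic

The graphs are NOT isomorphic.

Counting triangles (3-cliques): G1 has 14, G2 has 2.
Triangle count is an isomorphism invariant, so differing triangle counts rule out isomorphism.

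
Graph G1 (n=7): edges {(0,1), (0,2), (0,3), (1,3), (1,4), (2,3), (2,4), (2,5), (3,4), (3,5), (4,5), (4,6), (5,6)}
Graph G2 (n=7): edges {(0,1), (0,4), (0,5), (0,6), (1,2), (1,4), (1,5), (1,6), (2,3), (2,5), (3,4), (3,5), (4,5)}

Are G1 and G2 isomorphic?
Yes, isomorphic

The graphs are isomorphic.
One valid mapping φ: V(G1) → V(G2): 0→3, 1→2, 2→4, 3→5, 4→1, 5→0, 6→6

Verify φ preserves adjacency — for each edge of G1, its image is an edge of G2:
  (0,1) → (φ(0),φ(1)) = (2,3) ∈ E(G2) ✓
  (0,2) → (φ(0),φ(2)) = (3,4) ∈ E(G2) ✓
  (0,3) → (φ(0),φ(3)) = (3,5) ∈ E(G2) ✓
  (1,3) → (φ(1),φ(3)) = (2,5) ∈ E(G2) ✓
  (1,4) → (φ(1),φ(4)) = (1,2) ∈ E(G2) ✓
  (2,3) → (φ(2),φ(3)) = (4,5) ∈ E(G2) ✓
  (2,4) → (φ(2),φ(4)) = (1,4) ∈ E(G2) ✓
  (2,5) → (φ(2),φ(5)) = (0,4) ∈ E(G2) ✓
  (3,4) → (φ(3),φ(4)) = (1,5) ∈ E(G2) ✓
  (3,5) → (φ(3),φ(5)) = (0,5) ∈ E(G2) ✓
  (4,5) → (φ(4),φ(5)) = (0,1) ∈ E(G2) ✓
  (4,6) → (φ(4),φ(6)) = (1,6) ∈ E(G2) ✓
  (5,6) → (φ(5),φ(6)) = (0,6) ∈ E(G2) ✓
All 13 edges of G1 map to edges of G2, and |E(G1)| = |E(G2)| = 13, so φ is a bijection on edges as well as vertices. Hence G1 ≅ G2.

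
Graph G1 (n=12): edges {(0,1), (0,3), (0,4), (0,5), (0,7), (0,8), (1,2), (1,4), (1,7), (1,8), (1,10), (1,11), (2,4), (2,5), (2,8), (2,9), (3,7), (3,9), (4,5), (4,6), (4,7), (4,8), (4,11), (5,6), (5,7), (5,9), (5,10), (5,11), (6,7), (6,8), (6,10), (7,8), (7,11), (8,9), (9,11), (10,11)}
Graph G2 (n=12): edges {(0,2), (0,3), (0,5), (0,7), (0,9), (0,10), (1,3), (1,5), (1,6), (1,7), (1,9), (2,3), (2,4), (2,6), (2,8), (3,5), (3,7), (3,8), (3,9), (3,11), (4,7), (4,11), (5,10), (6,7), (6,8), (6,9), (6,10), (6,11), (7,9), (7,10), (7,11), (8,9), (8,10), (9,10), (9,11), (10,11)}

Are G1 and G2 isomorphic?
Yes, isomorphic

The graphs are isomorphic.
One valid mapping φ: V(G1) → V(G2): 0→11, 1→10, 2→8, 3→4, 4→9, 5→3, 6→1, 7→7, 8→6, 9→2, 10→5, 11→0

Verify φ preserves adjacency — for each edge of G1, its image is an edge of G2:
  (0,1) → (φ(0),φ(1)) = (10,11) ∈ E(G2) ✓
  (0,3) → (φ(0),φ(3)) = (4,11) ∈ E(G2) ✓
  (0,4) → (φ(0),φ(4)) = (9,11) ∈ E(G2) ✓
  (0,5) → (φ(0),φ(5)) = (3,11) ∈ E(G2) ✓
  (0,7) → (φ(0),φ(7)) = (7,11) ∈ E(G2) ✓
  (0,8) → (φ(0),φ(8)) = (6,11) ∈ E(G2) ✓
  (1,2) → (φ(1),φ(2)) = (8,10) ∈ E(G2) ✓
  (1,4) → (φ(1),φ(4)) = (9,10) ∈ E(G2) ✓
  (1,7) → (φ(1),φ(7)) = (7,10) ∈ E(G2) ✓
  (1,8) → (φ(1),φ(8)) = (6,10) ∈ E(G2) ✓
  (1,10) → (φ(1),φ(10)) = (5,10) ∈ E(G2) ✓
  (1,11) → (φ(1),φ(11)) = (0,10) ∈ E(G2) ✓
  (2,4) → (φ(2),φ(4)) = (8,9) ∈ E(G2) ✓
  (2,5) → (φ(2),φ(5)) = (3,8) ∈ E(G2) ✓
  (2,8) → (φ(2),φ(8)) = (6,8) ∈ E(G2) ✓
  (2,9) → (φ(2),φ(9)) = (2,8) ∈ E(G2) ✓
  (3,7) → (φ(3),φ(7)) = (4,7) ∈ E(G2) ✓
  (3,9) → (φ(3),φ(9)) = (2,4) ∈ E(G2) ✓
  (4,5) → (φ(4),φ(5)) = (3,9) ∈ E(G2) ✓
  (4,6) → (φ(4),φ(6)) = (1,9) ∈ E(G2) ✓
  (4,7) → (φ(4),φ(7)) = (7,9) ∈ E(G2) ✓
  (4,8) → (φ(4),φ(8)) = (6,9) ∈ E(G2) ✓
  (4,11) → (φ(4),φ(11)) = (0,9) ∈ E(G2) ✓
  (5,6) → (φ(5),φ(6)) = (1,3) ∈ E(G2) ✓
  (5,7) → (φ(5),φ(7)) = (3,7) ∈ E(G2) ✓
  (5,9) → (φ(5),φ(9)) = (2,3) ∈ E(G2) ✓
  (5,10) → (φ(5),φ(10)) = (3,5) ∈ E(G2) ✓
  (5,11) → (φ(5),φ(11)) = (0,3) ∈ E(G2) ✓
  (6,7) → (φ(6),φ(7)) = (1,7) ∈ E(G2) ✓
  (6,8) → (φ(6),φ(8)) = (1,6) ∈ E(G2) ✓
  (6,10) → (φ(6),φ(10)) = (1,5) ∈ E(G2) ✓
  (7,8) → (φ(7),φ(8)) = (6,7) ∈ E(G2) ✓
  (7,11) → (φ(7),φ(11)) = (0,7) ∈ E(G2) ✓
  (8,9) → (φ(8),φ(9)) = (2,6) ∈ E(G2) ✓
  (9,11) → (φ(9),φ(11)) = (0,2) ∈ E(G2) ✓
  (10,11) → (φ(10),φ(11)) = (0,5) ∈ E(G2) ✓
All 36 edges of G1 map to edges of G2, and |E(G1)| = |E(G2)| = 36, so φ is a bijection on edges as well as vertices. Hence G1 ≅ G2.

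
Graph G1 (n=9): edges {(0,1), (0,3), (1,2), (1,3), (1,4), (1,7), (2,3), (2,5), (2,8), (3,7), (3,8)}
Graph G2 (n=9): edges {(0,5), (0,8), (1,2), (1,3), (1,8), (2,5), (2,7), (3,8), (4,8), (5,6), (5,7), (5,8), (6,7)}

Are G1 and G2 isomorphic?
No, not isomorphic

The graphs are NOT isomorphic.

Degrees in G1: deg(0)=2, deg(1)=5, deg(2)=4, deg(3)=5, deg(4)=1, deg(5)=1, deg(6)=0, deg(7)=2, deg(8)=2.
Sorted degree sequence of G1: [5, 5, 4, 2, 2, 2, 1, 1, 0].
Degrees in G2: deg(0)=2, deg(1)=3, deg(2)=3, deg(3)=2, deg(4)=1, deg(5)=5, deg(6)=2, deg(7)=3, deg(8)=5.
Sorted degree sequence of G2: [5, 5, 3, 3, 3, 2, 2, 2, 1].
The (sorted) degree sequence is an isomorphism invariant, so since G1 and G2 have different degree sequences they cannot be isomorphic.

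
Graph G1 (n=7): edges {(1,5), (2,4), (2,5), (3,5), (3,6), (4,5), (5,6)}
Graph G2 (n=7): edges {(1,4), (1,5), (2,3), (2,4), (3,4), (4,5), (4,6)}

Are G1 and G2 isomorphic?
Yes, isomorphic

The graphs are isomorphic.
One valid mapping φ: V(G1) → V(G2): 0→0, 1→6, 2→2, 3→5, 4→3, 5→4, 6→1

Verify φ preserves adjacency — for each edge of G1, its image is an edge of G2:
  (1,5) → (φ(1),φ(5)) = (4,6) ∈ E(G2) ✓
  (2,4) → (φ(2),φ(4)) = (2,3) ∈ E(G2) ✓
  (2,5) → (φ(2),φ(5)) = (2,4) ∈ E(G2) ✓
  (3,5) → (φ(3),φ(5)) = (4,5) ∈ E(G2) ✓
  (3,6) → (φ(3),φ(6)) = (1,5) ∈ E(G2) ✓
  (4,5) → (φ(4),φ(5)) = (3,4) ∈ E(G2) ✓
  (5,6) → (φ(5),φ(6)) = (1,4) ∈ E(G2) ✓
All 7 edges of G1 map to edges of G2, and |E(G1)| = |E(G2)| = 7, so φ is a bijection on edges as well as vertices. Hence G1 ≅ G2.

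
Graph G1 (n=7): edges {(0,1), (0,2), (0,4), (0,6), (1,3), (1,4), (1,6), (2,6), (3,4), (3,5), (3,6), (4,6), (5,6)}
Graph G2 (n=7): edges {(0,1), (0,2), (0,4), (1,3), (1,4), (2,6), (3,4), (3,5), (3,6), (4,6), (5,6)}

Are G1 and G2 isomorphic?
No, not isomorphic

The graphs are NOT isomorphic.

Counting edges: G1 has 13 edge(s); G2 has 11 edge(s).
Edge count is an isomorphism invariant (a bijection on vertices induces a bijection on edges), so differing edge counts rule out isomorphism.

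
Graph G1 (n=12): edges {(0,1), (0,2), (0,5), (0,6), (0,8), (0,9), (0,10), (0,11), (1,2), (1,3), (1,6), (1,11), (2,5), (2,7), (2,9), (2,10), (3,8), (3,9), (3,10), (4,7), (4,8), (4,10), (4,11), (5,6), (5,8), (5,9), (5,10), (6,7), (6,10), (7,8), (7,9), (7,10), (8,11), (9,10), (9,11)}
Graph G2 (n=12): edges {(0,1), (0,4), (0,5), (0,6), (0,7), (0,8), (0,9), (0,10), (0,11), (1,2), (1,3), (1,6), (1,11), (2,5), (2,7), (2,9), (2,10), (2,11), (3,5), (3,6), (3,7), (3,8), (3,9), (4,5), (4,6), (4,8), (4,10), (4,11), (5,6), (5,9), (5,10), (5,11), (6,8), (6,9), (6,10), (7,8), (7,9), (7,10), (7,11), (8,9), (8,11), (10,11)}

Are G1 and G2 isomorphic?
No, not isomorphic

The graphs are NOT isomorphic.

Counting triangles (3-cliques): G1 has 27, G2 has 51.
Triangle count is an isomorphism invariant, so differing triangle counts rule out isomorphism.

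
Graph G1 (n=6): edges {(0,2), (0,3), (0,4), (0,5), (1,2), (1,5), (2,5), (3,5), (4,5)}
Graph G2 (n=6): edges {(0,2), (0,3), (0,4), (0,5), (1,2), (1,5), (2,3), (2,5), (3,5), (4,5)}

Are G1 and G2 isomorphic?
No, not isomorphic

The graphs are NOT isomorphic.

Counting edges: G1 has 9 edge(s); G2 has 10 edge(s).
Edge count is an isomorphism invariant (a bijection on vertices induces a bijection on edges), so differing edge counts rule out isomorphism.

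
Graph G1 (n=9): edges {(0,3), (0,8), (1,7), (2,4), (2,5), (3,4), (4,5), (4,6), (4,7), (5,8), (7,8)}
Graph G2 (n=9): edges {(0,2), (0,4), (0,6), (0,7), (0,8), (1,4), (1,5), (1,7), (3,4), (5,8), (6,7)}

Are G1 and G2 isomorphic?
Yes, isomorphic

The graphs are isomorphic.
One valid mapping φ: V(G1) → V(G2): 0→5, 1→3, 2→6, 3→8, 4→0, 5→7, 6→2, 7→4, 8→1

Verify φ preserves adjacency — for each edge of G1, its image is an edge of G2:
  (0,3) → (φ(0),φ(3)) = (5,8) ∈ E(G2) ✓
  (0,8) → (φ(0),φ(8)) = (1,5) ∈ E(G2) ✓
  (1,7) → (φ(1),φ(7)) = (3,4) ∈ E(G2) ✓
  (2,4) → (φ(2),φ(4)) = (0,6) ∈ E(G2) ✓
  (2,5) → (φ(2),φ(5)) = (6,7) ∈ E(G2) ✓
  (3,4) → (φ(3),φ(4)) = (0,8) ∈ E(G2) ✓
  (4,5) → (φ(4),φ(5)) = (0,7) ∈ E(G2) ✓
  (4,6) → (φ(4),φ(6)) = (0,2) ∈ E(G2) ✓
  (4,7) → (φ(4),φ(7)) = (0,4) ∈ E(G2) ✓
  (5,8) → (φ(5),φ(8)) = (1,7) ∈ E(G2) ✓
  (7,8) → (φ(7),φ(8)) = (1,4) ∈ E(G2) ✓
All 11 edges of G1 map to edges of G2, and |E(G1)| = |E(G2)| = 11, so φ is a bijection on edges as well as vertices. Hence G1 ≅ G2.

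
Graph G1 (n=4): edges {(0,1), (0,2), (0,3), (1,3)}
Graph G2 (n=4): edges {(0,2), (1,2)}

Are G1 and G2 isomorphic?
No, not isomorphic

The graphs are NOT isomorphic.

Connected components of G1: 1 component(s) with vertex sets [[0, 1, 2, 3]], sizes [4].
Connected components of G2: 2 component(s) with vertex sets [[3], [0, 1, 2]], sizes [1, 3].
The number of connected components (and the multiset of component sizes) is an isomorphism invariant — an isomorphism maps each component of G1 bijectively onto a component of G2. Since G1 has 1 component(s) and G2 has 2, they cannot be isomorphic.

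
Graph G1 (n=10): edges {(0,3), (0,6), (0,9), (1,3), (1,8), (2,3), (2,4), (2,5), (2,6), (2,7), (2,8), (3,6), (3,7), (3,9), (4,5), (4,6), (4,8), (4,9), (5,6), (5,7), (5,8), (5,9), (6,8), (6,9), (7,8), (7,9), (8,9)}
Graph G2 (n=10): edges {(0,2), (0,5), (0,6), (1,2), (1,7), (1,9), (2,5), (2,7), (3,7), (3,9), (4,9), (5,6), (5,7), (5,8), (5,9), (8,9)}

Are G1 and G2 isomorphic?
No, not isomorphic

The graphs are NOT isomorphic.

Counting triangles (3-cliques): G1 has 28, G2 has 5.
Triangle count is an isomorphism invariant, so differing triangle counts rule out isomorphism.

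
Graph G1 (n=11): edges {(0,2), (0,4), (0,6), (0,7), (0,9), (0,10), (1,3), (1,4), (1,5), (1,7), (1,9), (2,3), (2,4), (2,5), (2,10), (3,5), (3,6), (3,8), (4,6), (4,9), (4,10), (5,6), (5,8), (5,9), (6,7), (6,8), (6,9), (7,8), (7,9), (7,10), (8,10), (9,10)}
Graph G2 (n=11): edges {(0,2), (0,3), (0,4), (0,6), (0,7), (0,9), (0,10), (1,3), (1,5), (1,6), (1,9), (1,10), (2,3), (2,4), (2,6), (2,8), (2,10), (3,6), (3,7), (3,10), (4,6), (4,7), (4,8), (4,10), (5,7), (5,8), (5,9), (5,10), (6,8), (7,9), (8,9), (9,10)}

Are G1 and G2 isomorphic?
Yes, isomorphic

The graphs are isomorphic.
One valid mapping φ: V(G1) → V(G2): 0→2, 1→7, 2→8, 3→5, 4→4, 5→9, 6→10, 7→3, 8→1, 9→0, 10→6

Verify φ preserves adjacency — for each edge of G1, its image is an edge of G2:
  (0,2) → (φ(0),φ(2)) = (2,8) ∈ E(G2) ✓
  (0,4) → (φ(0),φ(4)) = (2,4) ∈ E(G2) ✓
  (0,6) → (φ(0),φ(6)) = (2,10) ∈ E(G2) ✓
  (0,7) → (φ(0),φ(7)) = (2,3) ∈ E(G2) ✓
  (0,9) → (φ(0),φ(9)) = (0,2) ∈ E(G2) ✓
  (0,10) → (φ(0),φ(10)) = (2,6) ∈ E(G2) ✓
  (1,3) → (φ(1),φ(3)) = (5,7) ∈ E(G2) ✓
  (1,4) → (φ(1),φ(4)) = (4,7) ∈ E(G2) ✓
  (1,5) → (φ(1),φ(5)) = (7,9) ∈ E(G2) ✓
  (1,7) → (φ(1),φ(7)) = (3,7) ∈ E(G2) ✓
  (1,9) → (φ(1),φ(9)) = (0,7) ∈ E(G2) ✓
  (2,3) → (φ(2),φ(3)) = (5,8) ∈ E(G2) ✓
  (2,4) → (φ(2),φ(4)) = (4,8) ∈ E(G2) ✓
  (2,5) → (φ(2),φ(5)) = (8,9) ∈ E(G2) ✓
  (2,10) → (φ(2),φ(10)) = (6,8) ∈ E(G2) ✓
  (3,5) → (φ(3),φ(5)) = (5,9) ∈ E(G2) ✓
  (3,6) → (φ(3),φ(6)) = (5,10) ∈ E(G2) ✓
  (3,8) → (φ(3),φ(8)) = (1,5) ∈ E(G2) ✓
  (4,6) → (φ(4),φ(6)) = (4,10) ∈ E(G2) ✓
  (4,9) → (φ(4),φ(9)) = (0,4) ∈ E(G2) ✓
  (4,10) → (φ(4),φ(10)) = (4,6) ∈ E(G2) ✓
  (5,6) → (φ(5),φ(6)) = (9,10) ∈ E(G2) ✓
  (5,8) → (φ(5),φ(8)) = (1,9) ∈ E(G2) ✓
  (5,9) → (φ(5),φ(9)) = (0,9) ∈ E(G2) ✓
  (6,7) → (φ(6),φ(7)) = (3,10) ∈ E(G2) ✓
  (6,8) → (φ(6),φ(8)) = (1,10) ∈ E(G2) ✓
  (6,9) → (φ(6),φ(9)) = (0,10) ∈ E(G2) ✓
  (7,8) → (φ(7),φ(8)) = (1,3) ∈ E(G2) ✓
  (7,9) → (φ(7),φ(9)) = (0,3) ∈ E(G2) ✓
  (7,10) → (φ(7),φ(10)) = (3,6) ∈ E(G2) ✓
  (8,10) → (φ(8),φ(10)) = (1,6) ∈ E(G2) ✓
  (9,10) → (φ(9),φ(10)) = (0,6) ∈ E(G2) ✓
All 32 edges of G1 map to edges of G2, and |E(G1)| = |E(G2)| = 32, so φ is a bijection on edges as well as vertices. Hence G1 ≅ G2.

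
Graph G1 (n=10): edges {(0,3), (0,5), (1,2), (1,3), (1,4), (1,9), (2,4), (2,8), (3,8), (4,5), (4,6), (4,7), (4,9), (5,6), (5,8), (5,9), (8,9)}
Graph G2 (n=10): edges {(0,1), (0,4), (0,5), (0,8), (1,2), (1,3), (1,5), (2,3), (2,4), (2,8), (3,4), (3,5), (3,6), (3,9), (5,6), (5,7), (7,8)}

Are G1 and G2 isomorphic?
Yes, isomorphic

The graphs are isomorphic.
One valid mapping φ: V(G1) → V(G2): 0→7, 1→2, 2→4, 3→8, 4→3, 5→5, 6→6, 7→9, 8→0, 9→1

Verify φ preserves adjacency — for each edge of G1, its image is an edge of G2:
  (0,3) → (φ(0),φ(3)) = (7,8) ∈ E(G2) ✓
  (0,5) → (φ(0),φ(5)) = (5,7) ∈ E(G2) ✓
  (1,2) → (φ(1),φ(2)) = (2,4) ∈ E(G2) ✓
  (1,3) → (φ(1),φ(3)) = (2,8) ∈ E(G2) ✓
  (1,4) → (φ(1),φ(4)) = (2,3) ∈ E(G2) ✓
  (1,9) → (φ(1),φ(9)) = (1,2) ∈ E(G2) ✓
  (2,4) → (φ(2),φ(4)) = (3,4) ∈ E(G2) ✓
  (2,8) → (φ(2),φ(8)) = (0,4) ∈ E(G2) ✓
  (3,8) → (φ(3),φ(8)) = (0,8) ∈ E(G2) ✓
  (4,5) → (φ(4),φ(5)) = (3,5) ∈ E(G2) ✓
  (4,6) → (φ(4),φ(6)) = (3,6) ∈ E(G2) ✓
  (4,7) → (φ(4),φ(7)) = (3,9) ∈ E(G2) ✓
  (4,9) → (φ(4),φ(9)) = (1,3) ∈ E(G2) ✓
  (5,6) → (φ(5),φ(6)) = (5,6) ∈ E(G2) ✓
  (5,8) → (φ(5),φ(8)) = (0,5) ∈ E(G2) ✓
  (5,9) → (φ(5),φ(9)) = (1,5) ∈ E(G2) ✓
  (8,9) → (φ(8),φ(9)) = (0,1) ∈ E(G2) ✓
All 17 edges of G1 map to edges of G2, and |E(G1)| = |E(G2)| = 17, so φ is a bijection on edges as well as vertices. Hence G1 ≅ G2.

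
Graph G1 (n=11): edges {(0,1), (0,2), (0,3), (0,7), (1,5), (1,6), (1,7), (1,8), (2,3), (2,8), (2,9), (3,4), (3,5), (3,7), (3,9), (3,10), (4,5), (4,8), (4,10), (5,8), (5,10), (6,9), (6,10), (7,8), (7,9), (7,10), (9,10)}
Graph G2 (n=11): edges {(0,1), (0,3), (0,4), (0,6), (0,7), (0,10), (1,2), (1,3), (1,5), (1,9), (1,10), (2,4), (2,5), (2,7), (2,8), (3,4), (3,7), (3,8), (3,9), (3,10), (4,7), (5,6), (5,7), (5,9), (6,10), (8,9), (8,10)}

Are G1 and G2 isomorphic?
Yes, isomorphic

The graphs are isomorphic.
One valid mapping φ: V(G1) → V(G2): 0→9, 1→5, 2→8, 3→3, 4→4, 5→7, 6→6, 7→1, 8→2, 9→10, 10→0

Verify φ preserves adjacency — for each edge of G1, its image is an edge of G2:
  (0,1) → (φ(0),φ(1)) = (5,9) ∈ E(G2) ✓
  (0,2) → (φ(0),φ(2)) = (8,9) ∈ E(G2) ✓
  (0,3) → (φ(0),φ(3)) = (3,9) ∈ E(G2) ✓
  (0,7) → (φ(0),φ(7)) = (1,9) ∈ E(G2) ✓
  (1,5) → (φ(1),φ(5)) = (5,7) ∈ E(G2) ✓
  (1,6) → (φ(1),φ(6)) = (5,6) ∈ E(G2) ✓
  (1,7) → (φ(1),φ(7)) = (1,5) ∈ E(G2) ✓
  (1,8) → (φ(1),φ(8)) = (2,5) ∈ E(G2) ✓
  (2,3) → (φ(2),φ(3)) = (3,8) ∈ E(G2) ✓
  (2,8) → (φ(2),φ(8)) = (2,8) ∈ E(G2) ✓
  (2,9) → (φ(2),φ(9)) = (8,10) ∈ E(G2) ✓
  (3,4) → (φ(3),φ(4)) = (3,4) ∈ E(G2) ✓
  (3,5) → (φ(3),φ(5)) = (3,7) ∈ E(G2) ✓
  (3,7) → (φ(3),φ(7)) = (1,3) ∈ E(G2) ✓
  (3,9) → (φ(3),φ(9)) = (3,10) ∈ E(G2) ✓
  (3,10) → (φ(3),φ(10)) = (0,3) ∈ E(G2) ✓
  (4,5) → (φ(4),φ(5)) = (4,7) ∈ E(G2) ✓
  (4,8) → (φ(4),φ(8)) = (2,4) ∈ E(G2) ✓
  (4,10) → (φ(4),φ(10)) = (0,4) ∈ E(G2) ✓
  (5,8) → (φ(5),φ(8)) = (2,7) ∈ E(G2) ✓
  (5,10) → (φ(5),φ(10)) = (0,7) ∈ E(G2) ✓
  (6,9) → (φ(6),φ(9)) = (6,10) ∈ E(G2) ✓
  (6,10) → (φ(6),φ(10)) = (0,6) ∈ E(G2) ✓
  (7,8) → (φ(7),φ(8)) = (1,2) ∈ E(G2) ✓
  (7,9) → (φ(7),φ(9)) = (1,10) ∈ E(G2) ✓
  (7,10) → (φ(7),φ(10)) = (0,1) ∈ E(G2) ✓
  (9,10) → (φ(9),φ(10)) = (0,10) ∈ E(G2) ✓
All 27 edges of G1 map to edges of G2, and |E(G1)| = |E(G2)| = 27, so φ is a bijection on edges as well as vertices. Hence G1 ≅ G2.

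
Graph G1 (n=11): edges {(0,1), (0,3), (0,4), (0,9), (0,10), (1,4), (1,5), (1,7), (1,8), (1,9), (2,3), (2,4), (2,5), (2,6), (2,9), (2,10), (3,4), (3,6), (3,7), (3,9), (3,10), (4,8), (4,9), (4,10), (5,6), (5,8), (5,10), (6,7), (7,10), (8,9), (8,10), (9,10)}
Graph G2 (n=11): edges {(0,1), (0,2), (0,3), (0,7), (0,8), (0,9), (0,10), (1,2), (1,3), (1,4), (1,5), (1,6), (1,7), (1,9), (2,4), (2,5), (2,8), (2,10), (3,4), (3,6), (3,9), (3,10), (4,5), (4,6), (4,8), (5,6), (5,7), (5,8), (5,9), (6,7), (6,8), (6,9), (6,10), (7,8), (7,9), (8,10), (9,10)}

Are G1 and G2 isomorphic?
No, not isomorphic

The graphs are NOT isomorphic.

Degrees in G1: deg(0)=5, deg(1)=6, deg(2)=6, deg(3)=7, deg(4)=7, deg(5)=5, deg(6)=4, deg(7)=4, deg(8)=5, deg(9)=7, deg(10)=8.
Sorted degree sequence of G1: [8, 7, 7, 7, 6, 6, 5, 5, 5, 4, 4].
Degrees in G2: deg(0)=7, deg(1)=8, deg(2)=6, deg(3)=6, deg(4)=6, deg(5)=7, deg(6)=8, deg(7)=6, deg(8)=7, deg(9)=7, deg(10)=6.
Sorted degree sequence of G2: [8, 8, 7, 7, 7, 7, 6, 6, 6, 6, 6].
The (sorted) degree sequence is an isomorphism invariant, so since G1 and G2 have different degree sequences they cannot be isomorphic.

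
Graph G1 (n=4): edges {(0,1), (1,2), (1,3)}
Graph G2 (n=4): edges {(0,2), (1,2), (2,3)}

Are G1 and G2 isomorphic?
Yes, isomorphic

The graphs are isomorphic.
One valid mapping φ: V(G1) → V(G2): 0→3, 1→2, 2→0, 3→1

Verify φ preserves adjacency — for each edge of G1, its image is an edge of G2:
  (0,1) → (φ(0),φ(1)) = (2,3) ∈ E(G2) ✓
  (1,2) → (φ(1),φ(2)) = (0,2) ∈ E(G2) ✓
  (1,3) → (φ(1),φ(3)) = (1,2) ∈ E(G2) ✓
All 3 edges of G1 map to edges of G2, and |E(G1)| = |E(G2)| = 3, so φ is a bijection on edges as well as vertices. Hence G1 ≅ G2.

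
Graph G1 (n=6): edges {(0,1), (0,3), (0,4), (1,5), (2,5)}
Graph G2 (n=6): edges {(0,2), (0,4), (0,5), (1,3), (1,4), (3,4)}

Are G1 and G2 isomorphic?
No, not isomorphic

The graphs are NOT isomorphic.

Counting triangles (3-cliques): G1 has 0, G2 has 1.
Triangle count is an isomorphism invariant, so differing triangle counts rule out isomorphism.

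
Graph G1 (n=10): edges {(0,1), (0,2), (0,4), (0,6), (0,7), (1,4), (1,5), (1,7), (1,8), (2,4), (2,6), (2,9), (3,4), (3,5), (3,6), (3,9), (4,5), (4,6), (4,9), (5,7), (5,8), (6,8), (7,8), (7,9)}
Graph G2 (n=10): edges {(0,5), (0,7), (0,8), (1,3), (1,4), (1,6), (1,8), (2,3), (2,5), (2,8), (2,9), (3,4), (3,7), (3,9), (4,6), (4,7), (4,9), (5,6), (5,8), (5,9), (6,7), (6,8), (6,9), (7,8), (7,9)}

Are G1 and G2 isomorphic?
No, not isomorphic

The graphs are NOT isomorphic.

Degrees in G1: deg(0)=5, deg(1)=5, deg(2)=4, deg(3)=4, deg(4)=7, deg(5)=5, deg(6)=5, deg(7)=5, deg(8)=4, deg(9)=4.
Sorted degree sequence of G1: [7, 5, 5, 5, 5, 5, 4, 4, 4, 4].
Degrees in G2: deg(0)=3, deg(1)=4, deg(2)=4, deg(3)=5, deg(4)=5, deg(5)=5, deg(6)=6, deg(7)=6, deg(8)=6, deg(9)=6.
Sorted degree sequence of G2: [6, 6, 6, 6, 5, 5, 5, 4, 4, 3].
The (sorted) degree sequence is an isomorphism invariant, so since G1 and G2 have different degree sequences they cannot be isomorphic.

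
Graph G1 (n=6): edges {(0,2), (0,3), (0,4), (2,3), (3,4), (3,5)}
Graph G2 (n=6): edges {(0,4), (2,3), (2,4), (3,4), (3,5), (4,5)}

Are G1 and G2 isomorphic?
Yes, isomorphic

The graphs are isomorphic.
One valid mapping φ: V(G1) → V(G2): 0→3, 1→1, 2→5, 3→4, 4→2, 5→0

Verify φ preserves adjacency — for each edge of G1, its image is an edge of G2:
  (0,2) → (φ(0),φ(2)) = (3,5) ∈ E(G2) ✓
  (0,3) → (φ(0),φ(3)) = (3,4) ∈ E(G2) ✓
  (0,4) → (φ(0),φ(4)) = (2,3) ∈ E(G2) ✓
  (2,3) → (φ(2),φ(3)) = (4,5) ∈ E(G2) ✓
  (3,4) → (φ(3),φ(4)) = (2,4) ∈ E(G2) ✓
  (3,5) → (φ(3),φ(5)) = (0,4) ∈ E(G2) ✓
All 6 edges of G1 map to edges of G2, and |E(G1)| = |E(G2)| = 6, so φ is a bijection on edges as well as vertices. Hence G1 ≅ G2.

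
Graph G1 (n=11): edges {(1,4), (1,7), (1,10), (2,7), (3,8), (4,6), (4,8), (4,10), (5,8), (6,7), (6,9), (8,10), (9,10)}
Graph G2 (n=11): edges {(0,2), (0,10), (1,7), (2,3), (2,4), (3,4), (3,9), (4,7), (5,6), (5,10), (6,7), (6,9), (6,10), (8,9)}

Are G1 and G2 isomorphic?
No, not isomorphic

The graphs are NOT isomorphic.

Connected components of G1: 2 component(s) with vertex sets [[0], [1, 2, 3, 4, 5, 6, 7, 8, 9, 10]], sizes [1, 10].
Connected components of G2: 1 component(s) with vertex sets [[0, 1, 2, 3, 4, 5, 6, 7, 8, 9, 10]], sizes [11].
The number of connected components (and the multiset of component sizes) is an isomorphism invariant — an isomorphism maps each component of G1 bijectively onto a component of G2. Since G1 has 2 component(s) and G2 has 1, they cannot be isomorphic.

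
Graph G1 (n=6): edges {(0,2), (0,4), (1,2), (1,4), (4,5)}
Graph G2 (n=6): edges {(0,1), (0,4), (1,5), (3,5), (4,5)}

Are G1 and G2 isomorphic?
Yes, isomorphic

The graphs are isomorphic.
One valid mapping φ: V(G1) → V(G2): 0→1, 1→4, 2→0, 3→2, 4→5, 5→3

Verify φ preserves adjacency — for each edge of G1, its image is an edge of G2:
  (0,2) → (φ(0),φ(2)) = (0,1) ∈ E(G2) ✓
  (0,4) → (φ(0),φ(4)) = (1,5) ∈ E(G2) ✓
  (1,2) → (φ(1),φ(2)) = (0,4) ∈ E(G2) ✓
  (1,4) → (φ(1),φ(4)) = (4,5) ∈ E(G2) ✓
  (4,5) → (φ(4),φ(5)) = (3,5) ∈ E(G2) ✓
All 5 edges of G1 map to edges of G2, and |E(G1)| = |E(G2)| = 5, so φ is a bijection on edges as well as vertices. Hence G1 ≅ G2.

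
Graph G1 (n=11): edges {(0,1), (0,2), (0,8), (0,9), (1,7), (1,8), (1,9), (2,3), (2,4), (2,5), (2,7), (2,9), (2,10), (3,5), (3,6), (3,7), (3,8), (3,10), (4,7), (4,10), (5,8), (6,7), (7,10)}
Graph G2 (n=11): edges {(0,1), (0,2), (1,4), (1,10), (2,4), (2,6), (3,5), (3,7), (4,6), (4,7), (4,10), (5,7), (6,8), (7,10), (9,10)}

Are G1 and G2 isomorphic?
No, not isomorphic

The graphs are NOT isomorphic.

Counting triangles (3-cliques): G1 has 13, G2 has 4.
Triangle count is an isomorphism invariant, so differing triangle counts rule out isomorphism.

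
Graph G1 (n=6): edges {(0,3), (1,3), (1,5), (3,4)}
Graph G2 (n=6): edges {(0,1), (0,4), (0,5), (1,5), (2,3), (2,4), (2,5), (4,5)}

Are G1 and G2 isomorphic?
No, not isomorphic

The graphs are NOT isomorphic.

Degrees in G1: deg(0)=1, deg(1)=2, deg(2)=0, deg(3)=3, deg(4)=1, deg(5)=1.
Sorted degree sequence of G1: [3, 2, 1, 1, 1, 0].
Degrees in G2: deg(0)=3, deg(1)=2, deg(2)=3, deg(3)=1, deg(4)=3, deg(5)=4.
Sorted degree sequence of G2: [4, 3, 3, 3, 2, 1].
The (sorted) degree sequence is an isomorphism invariant, so since G1 and G2 have different degree sequences they cannot be isomorphic.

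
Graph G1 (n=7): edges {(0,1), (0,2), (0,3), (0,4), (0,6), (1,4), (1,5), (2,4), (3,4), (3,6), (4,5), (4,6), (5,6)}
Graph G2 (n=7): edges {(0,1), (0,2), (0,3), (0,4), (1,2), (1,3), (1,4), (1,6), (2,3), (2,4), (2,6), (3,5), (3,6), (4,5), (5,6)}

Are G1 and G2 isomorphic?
No, not isomorphic

The graphs are NOT isomorphic.

Degrees in G1: deg(0)=5, deg(1)=3, deg(2)=2, deg(3)=3, deg(4)=6, deg(5)=3, deg(6)=4.
Sorted degree sequence of G1: [6, 5, 4, 3, 3, 3, 2].
Degrees in G2: deg(0)=4, deg(1)=5, deg(2)=5, deg(3)=5, deg(4)=4, deg(5)=3, deg(6)=4.
Sorted degree sequence of G2: [5, 5, 5, 4, 4, 4, 3].
The (sorted) degree sequence is an isomorphism invariant, so since G1 and G2 have different degree sequences they cannot be isomorphic.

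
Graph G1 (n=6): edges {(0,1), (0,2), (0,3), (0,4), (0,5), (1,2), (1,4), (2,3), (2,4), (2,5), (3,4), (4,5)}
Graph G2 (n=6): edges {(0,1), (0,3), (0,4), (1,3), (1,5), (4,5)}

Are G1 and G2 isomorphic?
No, not isomorphic

The graphs are NOT isomorphic.

Degrees in G1: deg(0)=5, deg(1)=3, deg(2)=5, deg(3)=3, deg(4)=5, deg(5)=3.
Sorted degree sequence of G1: [5, 5, 5, 3, 3, 3].
Degrees in G2: deg(0)=3, deg(1)=3, deg(2)=0, deg(3)=2, deg(4)=2, deg(5)=2.
Sorted degree sequence of G2: [3, 3, 2, 2, 2, 0].
The (sorted) degree sequence is an isomorphism invariant, so since G1 and G2 have different degree sequences they cannot be isomorphic.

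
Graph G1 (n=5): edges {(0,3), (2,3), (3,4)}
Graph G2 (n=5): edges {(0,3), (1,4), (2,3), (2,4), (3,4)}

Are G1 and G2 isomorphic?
No, not isomorphic

The graphs are NOT isomorphic.

Counting edges: G1 has 3 edge(s); G2 has 5 edge(s).
Edge count is an isomorphism invariant (a bijection on vertices induces a bijection on edges), so differing edge counts rule out isomorphism.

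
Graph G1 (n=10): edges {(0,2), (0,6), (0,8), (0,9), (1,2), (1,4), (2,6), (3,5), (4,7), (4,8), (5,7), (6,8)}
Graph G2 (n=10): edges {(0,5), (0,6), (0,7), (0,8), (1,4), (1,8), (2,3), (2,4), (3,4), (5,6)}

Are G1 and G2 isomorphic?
No, not isomorphic

The graphs are NOT isomorphic.

Connected components of G1: 1 component(s) with vertex sets [[0, 1, 2, 3, 4, 5, 6, 7, 8, 9]], sizes [10].
Connected components of G2: 2 component(s) with vertex sets [[9], [0, 1, 2, 3, 4, 5, 6, 7, 8]], sizes [1, 9].
The number of connected components (and the multiset of component sizes) is an isomorphism invariant — an isomorphism maps each component of G1 bijectively onto a component of G2. Since G1 has 1 component(s) and G2 has 2, they cannot be isomorphic.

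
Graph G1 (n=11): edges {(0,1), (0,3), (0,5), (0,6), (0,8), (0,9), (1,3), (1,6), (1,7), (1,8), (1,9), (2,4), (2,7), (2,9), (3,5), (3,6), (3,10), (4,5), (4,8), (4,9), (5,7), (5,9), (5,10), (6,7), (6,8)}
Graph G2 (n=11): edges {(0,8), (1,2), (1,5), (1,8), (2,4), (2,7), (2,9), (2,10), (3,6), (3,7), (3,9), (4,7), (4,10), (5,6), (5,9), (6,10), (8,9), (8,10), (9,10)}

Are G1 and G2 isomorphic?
No, not isomorphic

The graphs are NOT isomorphic.

Counting triangles (3-cliques): G1 has 14, G2 has 4.
Triangle count is an isomorphism invariant, so differing triangle counts rule out isomorphism.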